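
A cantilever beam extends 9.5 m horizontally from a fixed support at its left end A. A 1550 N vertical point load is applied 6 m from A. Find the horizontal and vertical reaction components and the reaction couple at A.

A_x = 0, A_y = 1550 N, M_A = 9300 N·m

ΣF_x = 0: A_x = 0.
ΣF_y = 0: A_y − 1550 = 0 → A_y = 1550 N.
ΣM about A: M_A − 1550·6 = 0 → M_A = 9300 N·m.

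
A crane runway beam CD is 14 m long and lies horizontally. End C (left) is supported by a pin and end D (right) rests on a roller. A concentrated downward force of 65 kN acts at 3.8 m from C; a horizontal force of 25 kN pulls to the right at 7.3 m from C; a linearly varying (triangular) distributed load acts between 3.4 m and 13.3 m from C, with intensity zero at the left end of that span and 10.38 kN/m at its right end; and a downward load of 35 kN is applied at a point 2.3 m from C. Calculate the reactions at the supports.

C_x = -25.00 kN, C_y = 91.29 kN, D_y = 60.09 kN

Resultant of the triangular load: ½ × 10.38 × 9.9 = 51.381 kN, acting at 10 m from C (one-third of the span from the peak).
Moments about C: D_y·14 − 65·3.8 − (½·10.38·9.9)·10 − 35·2.3 = 0 → D_y = 841.31/14 = 60.0936 ≈ 60.09 kN.
ΣF_y = 0: C_y + 60.0936 − 65 − ½·10.38·9.9 − 35 = 0 → C_y = 91.29 kN.
ΣF_x = 0: C_x + 25 = 0 → C_x = -25.00 kN.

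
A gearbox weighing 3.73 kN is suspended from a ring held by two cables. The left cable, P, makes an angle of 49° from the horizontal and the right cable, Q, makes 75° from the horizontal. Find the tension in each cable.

T_P = 1.164 kN, T_Q = 2.952 kN

ΣF_x = 0: −T_P·cos49° + T_Q·cos75° = 0 → T_Q = 2.53482·T_P.
ΣF_y = 0: T_P·sin49° + T_Q·sin75° = 3.73.
Substitute: T_P·(0.75471 + 2.53482·0.965926) = 3.73 → T_P = 1.16448 ≈ 1.164 kN.
Then T_Q = 2.53482 × 1.16448 = 2.952 kN.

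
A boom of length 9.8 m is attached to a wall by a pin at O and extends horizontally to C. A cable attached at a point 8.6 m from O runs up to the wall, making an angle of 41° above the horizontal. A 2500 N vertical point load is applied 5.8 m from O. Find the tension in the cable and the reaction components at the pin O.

ΣM about O: T·sin41°·8.6 − 2500·5.8 = 0 → T = 14500/(8.6·0.656059) = 2569.96 ≈ 2570 N.
ΣF_x = 0: O_x − T·cos41° = 0 → O_x = 2569.96 × 0.75471 = 1940 N.
ΣF_y = 0: O_y + T·sin41° − 2500 = 0 → O_y = 2500 − 2569.96 × 0.656059 = 814.0 N.

T = 2570 N, O_x = 1940 N, O_y = 814.0 N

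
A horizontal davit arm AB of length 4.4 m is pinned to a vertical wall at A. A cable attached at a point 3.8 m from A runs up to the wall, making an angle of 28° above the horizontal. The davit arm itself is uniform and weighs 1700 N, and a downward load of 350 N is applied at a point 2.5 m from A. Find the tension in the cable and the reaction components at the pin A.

T = 2587 N, A_x = 2284 N, A_y = 835.5 N

ΣM about A: T·sin28°·3.8 − 1700·2.2 − 350·2.5 = 0 → T = 4615/(3.8·0.469472) = 2586.89 ≈ 2587 N.
ΣF_x = 0: A_x − T·cos28° = 0 → A_x = 2586.89 × 0.882948 = 2284 N.
ΣF_y = 0: A_y + T·sin28° − 1700 − 350 = 0 → A_y = 2050 − 2586.89 × 0.469472 = 835.5 N.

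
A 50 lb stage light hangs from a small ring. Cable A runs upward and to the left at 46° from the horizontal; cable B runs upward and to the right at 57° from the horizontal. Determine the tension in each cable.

ΣF_x = 0: −T_A·cos46° + T_B·cos57° = 0 → T_B = 1.27545·T_A.
ΣF_y = 0: T_A·sin46° + T_B·sin57° = 50.
Substitute: T_A·(0.71934 + 1.27545·0.838671) = 50 → T_A = 27.9482 ≈ 27.95 lb.
Then T_B = 1.27545 × 27.9482 = 35.65 lb.

T_A = 27.95 lb, T_B = 35.65 lb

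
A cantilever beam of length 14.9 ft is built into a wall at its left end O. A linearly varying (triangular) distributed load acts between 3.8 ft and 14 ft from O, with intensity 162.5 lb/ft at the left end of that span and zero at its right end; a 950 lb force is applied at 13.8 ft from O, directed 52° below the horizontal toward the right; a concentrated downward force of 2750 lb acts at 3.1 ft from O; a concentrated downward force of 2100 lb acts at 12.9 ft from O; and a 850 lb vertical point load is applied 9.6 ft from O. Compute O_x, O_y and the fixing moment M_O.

Resultant of the triangular load: ½ × 162.5 × 10.2 = 828.75 lb, acting at 7.2 ft from O (one-third of the span from the peak).
ΣF_x = 0: O_x + 950·cos52° = 0 → O_x = -584.9 lb.
ΣF_y = 0: O_y − ½·162.5·10.2 − 950·sin52° − 2750 − 2100 − 850 = 0 → O_y = 7277 lb.
ΣM about O: M_O − (½·162.5·10.2)·7.2 − 950·sin52°·13.8 − 2750·3.1 − 2100·12.9 − 850·9.6 = 0 → M_O = 60070 lb·ft.

O_x = -584.9 lb, O_y = 7277 lb, M_O = 60070 lb·ft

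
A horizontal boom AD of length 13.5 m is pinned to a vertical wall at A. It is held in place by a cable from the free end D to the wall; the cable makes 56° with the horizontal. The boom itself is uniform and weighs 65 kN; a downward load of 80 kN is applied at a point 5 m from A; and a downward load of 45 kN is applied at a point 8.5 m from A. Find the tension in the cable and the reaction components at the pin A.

ΣM about A: T·sin56°·13.5 − 65·6.75 − 80·5 − 45·8.5 = 0 → T = 1221.25/(13.5·0.829038) = 109.118 ≈ 109.1 kN.
ΣF_x = 0: A_x − T·cos56° = 0 → A_x = 109.118 × 0.559193 = 61.02 kN.
ΣF_y = 0: A_y + T·sin56° − 65 − 80 − 45 = 0 → A_y = 190 − 109.118 × 0.829038 = 99.54 kN.

T = 109.1 kN, A_x = 61.02 kN, A_y = 99.54 kN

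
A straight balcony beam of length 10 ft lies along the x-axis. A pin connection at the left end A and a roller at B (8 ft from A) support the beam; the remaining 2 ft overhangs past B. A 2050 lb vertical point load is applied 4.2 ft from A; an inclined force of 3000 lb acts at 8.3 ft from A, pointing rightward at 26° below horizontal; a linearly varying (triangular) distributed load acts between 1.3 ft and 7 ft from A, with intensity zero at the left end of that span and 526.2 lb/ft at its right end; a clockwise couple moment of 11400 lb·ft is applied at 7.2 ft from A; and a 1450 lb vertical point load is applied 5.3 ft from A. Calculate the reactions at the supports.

Resultant of the triangular load: ½ × 526.2 × 5.7 = 1499.67 lb, acting at 5.1 ft from A (one-third of the span from the peak).
Moments about A: B_y·8 − 2050·4.2 − 3000·sin26°·8.3 − (½·526.2·5.7)·5.1 − 11400 − 1450·5.3 = 0 → B_y = 46258.8/8 = 5782.35 ≈ 5782 lb.
ΣF_y = 0: A_y + 5782.35 − 2050 − 3000·sin26° − ½·526.2·5.7 − 1450 = 0 → A_y = 532.4 lb.
ΣF_x = 0: A_x + 3000·cos26° = 0 → A_x = -2696 lb.

A_x = -2696 lb, A_y = 532.4 lb, B_y = 5782 lb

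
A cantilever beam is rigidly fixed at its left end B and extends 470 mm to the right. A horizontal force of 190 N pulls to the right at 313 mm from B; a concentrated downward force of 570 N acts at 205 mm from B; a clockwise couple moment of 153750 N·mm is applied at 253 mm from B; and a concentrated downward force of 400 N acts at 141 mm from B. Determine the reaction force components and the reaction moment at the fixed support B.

ΣF_x = 0: B_x + 190 = 0 → B_x = -190.0 N.
ΣF_y = 0: B_y − 570 − 400 = 0 → B_y = 970.0 N.
ΣM about B: M_B − 570·205 − 153750 − 400·141 = 0 → M_B = 327000 N·mm.

B_x = -190.0 N, B_y = 970.0 N, M_B = 327000 N·mm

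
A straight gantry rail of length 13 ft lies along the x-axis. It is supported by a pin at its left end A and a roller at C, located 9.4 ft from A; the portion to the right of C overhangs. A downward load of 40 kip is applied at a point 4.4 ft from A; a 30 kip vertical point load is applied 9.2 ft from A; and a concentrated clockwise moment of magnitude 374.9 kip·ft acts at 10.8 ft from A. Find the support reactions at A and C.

ΣM about A: C_y·9.4 − 40·4.4 − 30·9.2 − 374.9 = 0 → C_y = 826.9/9.4 = 87.9681 ≈ 87.97 kip.
ΣF_y = 0: A_y + 87.9681 − 40 − 30 = 0 → A_y = -17.97 kip.
ΣF_x = 0: no horizontal applied forces, so A_x = 0.

A_x = 0, A_y = -17.97 kip, C_y = 87.97 kip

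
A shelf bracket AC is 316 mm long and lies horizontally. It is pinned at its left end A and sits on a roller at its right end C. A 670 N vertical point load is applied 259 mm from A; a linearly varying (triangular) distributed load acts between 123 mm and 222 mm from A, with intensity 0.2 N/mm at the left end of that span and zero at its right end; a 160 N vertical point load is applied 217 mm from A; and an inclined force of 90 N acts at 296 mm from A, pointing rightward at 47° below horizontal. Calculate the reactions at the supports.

Resultant of the triangular load: ½ × 0.2 × 99 = 9.9 N, acting at 156 mm from A (one-third of the span from the peak).
Moments about A: C_y·316 − 670·259 − (½·0.2·99)·156 − 160·217 − 90·sin47°·296 = 0 → C_y = 229278/316 = 725.563 ≈ 725.6 N.
ΣF_y = 0: A_y + 725.563 − 670 − ½·0.2·99 − 160 − 90·sin47° = 0 → A_y = 180.2 N.
ΣF_x = 0: A_x + 90·cos47° = 0 → A_x = -61.38 N.

A_x = -61.38 N, A_y = 180.2 N, C_y = 725.6 N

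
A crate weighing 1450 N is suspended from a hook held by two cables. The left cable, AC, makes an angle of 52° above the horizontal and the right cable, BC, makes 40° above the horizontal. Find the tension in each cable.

T_AC = 1111 N, T_BC = 893.3 N

ΣF_x = 0: −T_AC·cos52° + T_BC·cos40° = 0 → T_BC = 0.803689·T_AC.
ΣF_y = 0: T_AC·sin52° + T_BC·sin40° = 1450.
Substitute: T_AC·(0.788011 + 0.803689·0.642788) = 1450 → T_AC = 1111.44 ≈ 1111 N.
Then T_BC = 0.803689 × 1111.44 = 893.3 N.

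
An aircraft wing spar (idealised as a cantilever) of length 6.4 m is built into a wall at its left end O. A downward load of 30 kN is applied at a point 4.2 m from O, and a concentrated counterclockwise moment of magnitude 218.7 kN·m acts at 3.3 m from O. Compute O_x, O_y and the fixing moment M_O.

O_x = 0, O_y = 30.00 kN, M_O = -92.70 kN·m

ΣF_x = 0: O_x = 0.
ΣF_y = 0: O_y − 30 = 0 → O_y = 30.00 kN.
ΣM about O: M_O − 30·4.2 + 218.7 = 0 → M_O = -92.70 kN·m.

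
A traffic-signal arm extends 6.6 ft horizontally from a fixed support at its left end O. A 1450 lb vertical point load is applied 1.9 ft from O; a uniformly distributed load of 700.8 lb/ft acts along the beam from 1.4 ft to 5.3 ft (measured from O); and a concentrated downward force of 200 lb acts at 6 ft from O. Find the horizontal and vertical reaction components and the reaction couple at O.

O_x = 0, O_y = 4383 lb, M_O = 13110 lb·ft

Resultant of the distributed load: 700.8 × 3.9 = 2733.12 lb at 3.35 ft from O.
ΣF_x = 0: O_x = 0.
ΣF_y = 0: O_y − 1450 − 700.8·3.9 − 200 = 0 → O_y = 4383 lb.
ΣM about O: M_O − 1450·1.9 − (700.8·3.9)·3.35 − 200·6 = 0 → M_O = 13110 lb·ft.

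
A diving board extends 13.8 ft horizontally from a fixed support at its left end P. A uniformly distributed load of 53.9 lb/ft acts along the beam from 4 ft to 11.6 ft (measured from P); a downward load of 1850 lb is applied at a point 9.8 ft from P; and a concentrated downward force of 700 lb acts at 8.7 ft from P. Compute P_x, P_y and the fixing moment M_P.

Resultant of the distributed load: 53.9 × 7.6 = 409.64 lb at 7.8 ft from P.
ΣF_x = 0: P_x = 0.
ΣF_y = 0: P_y − 53.9·7.6 − 1850 − 700 = 0 → P_y = 2960 lb.
ΣM about P: M_P − (53.9·7.6)·7.8 − 1850·9.8 − 700·8.7 = 0 → M_P = 27420 lb·ft.

P_x = 0, P_y = 2960 lb, M_P = 27420 lb·ft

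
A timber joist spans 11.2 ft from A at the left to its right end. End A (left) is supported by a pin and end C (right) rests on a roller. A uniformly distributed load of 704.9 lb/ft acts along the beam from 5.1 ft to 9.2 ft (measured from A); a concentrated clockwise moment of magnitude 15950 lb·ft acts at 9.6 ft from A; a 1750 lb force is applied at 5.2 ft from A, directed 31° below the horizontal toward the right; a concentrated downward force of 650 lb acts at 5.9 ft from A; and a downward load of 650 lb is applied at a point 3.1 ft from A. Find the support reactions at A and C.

A_x = -1500 lb, A_y = 881.5 lb, C_y = 4210 lb

Resultant of the distributed load: 704.9 × 4.1 = 2890.09 lb at 7.15 ft from A.
ΣM about A: C_y·11.2 − (704.9·4.1)·7.15 − 15950 − 1750·sin31°·5.2 − 650·5.9 − 650·3.1 = 0 → C_y = 47151/11.2 = 4209.91 ≈ 4210 lb.
ΣF_y = 0: A_y + 4209.91 − 704.9·4.1 − 1750·sin31° − 650 − 650 = 0 → A_y = 881.5 lb.
ΣF_x = 0: A_x + 1750·cos31° = 0 → A_x = -1500 lb.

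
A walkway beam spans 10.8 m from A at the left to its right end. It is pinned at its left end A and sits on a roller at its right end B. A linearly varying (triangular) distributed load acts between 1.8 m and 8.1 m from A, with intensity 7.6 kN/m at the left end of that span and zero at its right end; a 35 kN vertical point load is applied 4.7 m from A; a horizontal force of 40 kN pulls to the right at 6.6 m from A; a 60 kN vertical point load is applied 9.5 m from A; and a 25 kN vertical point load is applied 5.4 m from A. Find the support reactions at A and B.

Resultant of the triangular load: ½ × 7.6 × 6.3 = 23.94 kN, acting at 3.9 m from A (one-third of the span from the peak).
Taking moments about A: B_y·10.8 − (½·7.6·6.3)·3.9 − 35·4.7 − 60·9.5 − 25·5.4 = 0 → B_y = 962.866/10.8 = 89.1543 ≈ 89.15 kN.
ΣF_y = 0: A_y + 89.1543 − ½·7.6·6.3 − 35 − 60 − 25 = 0 → A_y = 54.79 kN.
ΣF_x = 0: A_x + 40 = 0 → A_x = -40.00 kN.

A_x = -40.00 kN, A_y = 54.79 kN, B_y = 89.15 kN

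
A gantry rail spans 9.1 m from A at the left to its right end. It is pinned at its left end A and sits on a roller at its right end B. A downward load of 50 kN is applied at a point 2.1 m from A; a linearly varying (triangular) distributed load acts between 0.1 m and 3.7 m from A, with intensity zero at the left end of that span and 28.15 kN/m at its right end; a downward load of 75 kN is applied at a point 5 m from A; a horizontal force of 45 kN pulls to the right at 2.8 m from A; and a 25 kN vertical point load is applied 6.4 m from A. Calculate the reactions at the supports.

Resultant of the triangular load: ½ × 28.15 × 3.6 = 50.67 kN, acting at 2.5 m from A (one-third of the span from the peak).
ΣM about A: B_y·9.1 − 50·2.1 − (½·28.15·3.6)·2.5 − 75·5 − 25·6.4 = 0 → B_y = 766.675/9.1 = 84.25 kN.
ΣF_y = 0: A_y + 84.25 − 50 − ½·28.15·3.6 − 75 − 25 = 0 → A_y = 116.4 kN.
ΣF_x = 0: A_x + 45 = 0 → A_x = -45.00 kN.

A_x = -45.00 kN, A_y = 116.4 kN, B_y = 84.25 kN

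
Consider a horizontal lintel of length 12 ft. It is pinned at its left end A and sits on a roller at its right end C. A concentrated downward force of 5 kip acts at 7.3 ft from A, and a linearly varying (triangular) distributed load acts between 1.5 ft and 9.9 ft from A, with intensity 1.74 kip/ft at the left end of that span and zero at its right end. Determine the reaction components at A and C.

A_x = 0, A_y = 6.648 kip, C_y = 5.660 kip

Resultant of the triangular load: ½ × 1.74 × 8.4 = 7.308 kip, acting at 4.3 ft from A (one-third of the span from the peak).
Moments about A: C_y·12 − 5·7.3 − (½·1.74·8.4)·4.3 = 0 → C_y = 67.9244/12 = 5.66037 ≈ 5.660 kip.
ΣF_y = 0: A_y + 5.66037 − 5 − ½·1.74·8.4 = 0 → A_y = 6.648 kip.
ΣF_x = 0: no horizontal applied forces, so A_x = 0.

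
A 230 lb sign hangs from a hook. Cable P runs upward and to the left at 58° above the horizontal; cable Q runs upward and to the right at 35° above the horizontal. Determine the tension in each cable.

T_P = 188.7 lb, T_Q = 122.0 lb

ΣF_x = 0: −T_P·cos58° + T_Q·cos35° = 0 → T_Q = 0.646912·T_P.
ΣF_y = 0: T_P·sin58° + T_Q·sin35° = 230.
Substitute: T_P·(0.848048 + 0.646912·0.573576) = 230 → T_P = 188.664 ≈ 188.7 lb.
Then T_Q = 0.646912 × 188.664 = 122.0 lb.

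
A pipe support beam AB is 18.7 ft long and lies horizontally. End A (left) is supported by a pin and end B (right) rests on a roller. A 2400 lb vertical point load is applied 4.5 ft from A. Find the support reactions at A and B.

Moments about A: B_y·18.7 − 2400·4.5 = 0 → B_y = 10800/18.7 = 577.54 ≈ 577.5 lb.
ΣF_y = 0: A_y + 577.54 − 2400 = 0 → A_y = 1822 lb.
ΣF_x = 0: no horizontal applied forces, so A_x = 0.

A_x = 0, A_y = 1822 lb, B_y = 577.5 lb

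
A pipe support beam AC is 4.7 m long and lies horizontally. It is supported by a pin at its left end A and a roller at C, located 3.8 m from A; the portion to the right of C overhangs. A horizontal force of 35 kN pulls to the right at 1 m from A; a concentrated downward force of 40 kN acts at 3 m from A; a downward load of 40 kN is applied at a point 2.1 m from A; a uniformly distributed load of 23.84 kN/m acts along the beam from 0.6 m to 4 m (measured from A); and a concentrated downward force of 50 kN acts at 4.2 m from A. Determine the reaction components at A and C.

A_x = -35.00 kN, A_y = 53.05 kN, C_y = 158.0 kN

Resultant of the distributed load: 23.84 × 3.4 = 81.056 kN at 2.3 m from A.
Moments about A: C_y·3.8 − 40·3 − 40·2.1 − (23.84·3.4)·2.3 − 50·4.2 = 0 → C_y = 600.4288/3.8 = 158.008 ≈ 158.0 kN.
ΣF_y = 0: A_y + 158.008 − 40 − 40 − 23.84·3.4 − 50 = 0 → A_y = 53.05 kN.
ΣF_x = 0: A_x + 35 = 0 → A_x = -35.00 kN.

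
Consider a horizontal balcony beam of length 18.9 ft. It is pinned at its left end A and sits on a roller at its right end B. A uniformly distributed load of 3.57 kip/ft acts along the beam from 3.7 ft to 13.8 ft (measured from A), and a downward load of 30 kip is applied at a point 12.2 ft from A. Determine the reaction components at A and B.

Resultant of the distributed load: 3.57 × 10.1 = 36.057 kip at 8.75 ft from A.
ΣM about A: B_y·18.9 − (3.57·10.1)·8.75 − 30·12.2 = 0 → B_y = 681.49875/18.9 = 36.0581 ≈ 36.06 kip.
ΣF_y = 0: A_y + 36.0581 − 3.57·10.1 − 30 = 0 → A_y = 30.00 kip.
ΣF_x = 0: no horizontal applied forces, so A_x = 0.

A_x = 0, A_y = 30.00 kip, B_y = 36.06 kip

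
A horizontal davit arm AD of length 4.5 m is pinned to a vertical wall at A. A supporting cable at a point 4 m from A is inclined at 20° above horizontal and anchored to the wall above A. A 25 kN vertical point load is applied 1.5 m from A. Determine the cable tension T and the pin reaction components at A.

ΣM about A: T·sin20°·4 − 25·1.5 = 0 → T = 37.5/(4·0.34202) = 27.4107 ≈ 27.41 kN.
ΣF_x = 0: A_x − T·cos20° = 0 → A_x = 27.4107 × 0.939693 = 25.76 kN.
ΣF_y = 0: A_y + T·sin20° − 25 = 0 → A_y = 25 − 27.4107 × 0.34202 = 15.62 kN.

T = 27.41 kN, A_x = 25.76 kN, A_y = 15.62 kN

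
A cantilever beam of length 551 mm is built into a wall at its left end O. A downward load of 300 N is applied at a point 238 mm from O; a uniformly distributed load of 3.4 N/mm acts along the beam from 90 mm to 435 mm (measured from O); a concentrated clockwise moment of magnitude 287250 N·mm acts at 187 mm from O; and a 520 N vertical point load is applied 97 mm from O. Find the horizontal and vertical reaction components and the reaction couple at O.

O_x = 0, O_y = 1993 N, M_O = 717000 N·mm

Resultant of the distributed load: 3.4 × 345 = 1173 N at 262.5 mm from O.
ΣF_x = 0: O_x = 0.
ΣF_y = 0: O_y − 300 − 3.4·345 − 520 = 0 → O_y = 1993 N.
ΣM about O: M_O − 300·238 − (3.4·345)·262.5 − 287250 − 520·97 = 0 → M_O = 717000 N·mm.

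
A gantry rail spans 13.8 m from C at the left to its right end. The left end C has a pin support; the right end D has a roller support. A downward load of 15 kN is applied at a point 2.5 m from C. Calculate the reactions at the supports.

C_x = 0, C_y = 12.28 kN, D_y = 2.717 kN

ΣM about C: D_y·13.8 − 15·2.5 = 0 → D_y = 37.5/13.8 = 2.71739 ≈ 2.717 kN.
ΣF_y = 0: C_y + 2.71739 − 15 = 0 → C_y = 12.28 kN.
ΣF_x = 0: no horizontal applied forces, so C_x = 0.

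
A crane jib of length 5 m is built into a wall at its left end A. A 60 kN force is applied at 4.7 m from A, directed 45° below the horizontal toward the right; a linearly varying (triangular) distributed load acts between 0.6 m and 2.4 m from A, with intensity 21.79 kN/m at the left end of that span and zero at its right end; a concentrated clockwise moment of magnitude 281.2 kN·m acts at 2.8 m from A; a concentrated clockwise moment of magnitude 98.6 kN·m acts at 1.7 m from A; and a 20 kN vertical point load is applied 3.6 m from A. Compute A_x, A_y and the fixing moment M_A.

A_x = -42.43 kN, A_y = 82.04 kN, M_A = 674.7 kN·m

Resultant of the triangular load: ½ × 21.79 × 1.8 = 19.611 kN, acting at 1.2 m from A (one-third of the span from the peak).
ΣF_x = 0: A_x + 60·cos45° = 0 → A_x = -42.43 kN.
ΣF_y = 0: A_y − 60·sin45° − ½·21.79·1.8 − 20 = 0 → A_y = 82.04 kN.
ΣM about A: M_A − 60·sin45°·4.7 − (½·21.79·1.8)·1.2 − 281.2 − 98.6 − 20·3.6 = 0 → M_A = 674.7 kN·m.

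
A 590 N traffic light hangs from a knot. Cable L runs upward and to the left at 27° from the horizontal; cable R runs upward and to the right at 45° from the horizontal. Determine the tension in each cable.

T_L = 438.7 N, T_R = 552.7 N

ΣF_x = 0: −T_L·cos27° + T_R·cos45° = 0 → T_R = 1.26007·T_L.
ΣF_y = 0: T_L·sin27° + T_R·sin45° = 590.
Substitute: T_L·(0.45399 + 1.26007·0.707107) = 590 → T_L = 438.664 ≈ 438.7 N.
Then T_R = 1.26007 × 438.664 = 552.7 N.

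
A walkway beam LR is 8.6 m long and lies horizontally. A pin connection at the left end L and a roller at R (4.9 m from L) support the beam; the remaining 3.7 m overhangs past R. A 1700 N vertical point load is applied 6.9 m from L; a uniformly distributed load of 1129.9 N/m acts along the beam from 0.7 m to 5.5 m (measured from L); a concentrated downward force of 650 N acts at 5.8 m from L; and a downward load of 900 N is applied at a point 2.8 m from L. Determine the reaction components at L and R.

Resultant of the distributed load: 1129.9 × 4.8 = 5423.52 N at 3.1 m from L.
Moments about L: R_y·4.9 − 1700·6.9 − (1129.9·4.8)·3.1 − 650·5.8 − 900·2.8 = 0 → R_y = 34832.912/4.9 = 7108.76 ≈ 7109 N.
ΣF_y = 0: L_y + 7108.76 − 1700 − 1129.9·4.8 − 650 − 900 = 0 → L_y = 1565 N.
ΣF_x = 0: no horizontal applied forces, so L_x = 0.

L_x = 0, L_y = 1565 N, R_y = 7109 N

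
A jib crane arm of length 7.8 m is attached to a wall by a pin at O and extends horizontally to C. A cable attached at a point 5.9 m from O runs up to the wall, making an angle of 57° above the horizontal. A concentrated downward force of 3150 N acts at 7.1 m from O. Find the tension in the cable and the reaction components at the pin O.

T = 4520 N, O_x = 2462 N, O_y = -640.7 N

ΣM about O: T·sin57°·5.9 − 3150·7.1 = 0 → T = 22365/(5.9·0.838671) = 4519.86 ≈ 4520 N.
ΣF_x = 0: O_x − T·cos57° = 0 → O_x = 4519.86 × 0.544639 = 2462 N.
ΣF_y = 0: O_y + T·sin57° − 3150 = 0 → O_y = 3150 − 4519.86 × 0.838671 = -640.7 N.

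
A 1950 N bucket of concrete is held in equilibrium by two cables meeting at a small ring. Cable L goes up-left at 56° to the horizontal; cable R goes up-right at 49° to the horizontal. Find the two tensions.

T_L = 1324 N, T_R = 1129 N

ΣF_x = 0: −T_L·cos56° + T_R·cos49° = 0 → T_R = 0.852352·T_L.
ΣF_y = 0: T_L·sin56° + T_R·sin49° = 1950.
Substitute: T_L·(0.829038 + 0.852352·0.75471) = 1950 → T_L = 1324.44 ≈ 1324 N.
Then T_R = 0.852352 × 1324.44 = 1129 N.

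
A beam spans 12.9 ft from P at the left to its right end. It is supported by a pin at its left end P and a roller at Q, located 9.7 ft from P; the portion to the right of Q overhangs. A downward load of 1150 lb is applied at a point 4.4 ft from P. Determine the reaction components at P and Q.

Moments about P: Q_y·9.7 − 1150·4.4 = 0 → Q_y = 5060/9.7 = 521.649 ≈ 521.6 lb.
ΣF_y = 0: P_y + 521.649 − 1150 = 0 → P_y = 628.4 lb.
ΣF_x = 0: no horizontal applied forces, so P_x = 0.

P_x = 0, P_y = 628.4 lb, Q_y = 521.6 lb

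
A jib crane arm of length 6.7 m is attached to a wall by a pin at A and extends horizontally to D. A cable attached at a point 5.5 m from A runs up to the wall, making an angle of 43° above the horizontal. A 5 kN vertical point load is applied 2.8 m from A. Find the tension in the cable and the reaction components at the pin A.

ΣM about A: T·sin43°·5.5 − 5·2.8 = 0 → T = 14/(5.5·0.681998) = 3.73235 ≈ 3.732 kN.
ΣF_x = 0: A_x − T·cos43° = 0 → A_x = 3.73235 × 0.731354 = 2.730 kN.
ΣF_y = 0: A_y + T·sin43° − 5 = 0 → A_y = 5 − 3.73235 × 0.681998 = 2.455 kN.

T = 3.732 kN, A_x = 2.730 kN, A_y = 2.455 kN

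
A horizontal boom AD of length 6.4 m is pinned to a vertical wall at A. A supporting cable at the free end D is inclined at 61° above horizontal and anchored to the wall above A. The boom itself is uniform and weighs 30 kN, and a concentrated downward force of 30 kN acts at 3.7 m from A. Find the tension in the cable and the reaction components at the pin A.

T = 36.98 kN, A_x = 17.93 kN, A_y = 27.66 kN

ΣM about A: T·sin61°·6.4 − 30·3.2 − 30·3.7 = 0 → T = 207/(6.4·0.87462) = 36.9803 ≈ 36.98 kN.
ΣF_x = 0: A_x − T·cos61° = 0 → A_x = 36.9803 × 0.48481 = 17.93 kN.
ΣF_y = 0: A_y + T·sin61° − 30 − 30 = 0 → A_y = 60 − 36.9803 × 0.87462 = 27.66 kN.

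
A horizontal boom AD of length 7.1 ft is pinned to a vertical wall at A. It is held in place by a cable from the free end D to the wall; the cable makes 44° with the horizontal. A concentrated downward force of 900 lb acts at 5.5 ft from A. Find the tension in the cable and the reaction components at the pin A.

T = 1004 lb, A_x = 722.0 lb, A_y = 202.8 lb

ΣM about A: T·sin44°·7.1 − 900·5.5 = 0 → T = 4950/(7.1·0.694658) = 1003.64 ≈ 1004 lb.
ΣF_x = 0: A_x − T·cos44° = 0 → A_x = 1003.64 × 0.71934 = 722.0 lb.
ΣF_y = 0: A_y + T·sin44° − 900 = 0 → A_y = 900 − 1003.64 × 0.694658 = 202.8 lb.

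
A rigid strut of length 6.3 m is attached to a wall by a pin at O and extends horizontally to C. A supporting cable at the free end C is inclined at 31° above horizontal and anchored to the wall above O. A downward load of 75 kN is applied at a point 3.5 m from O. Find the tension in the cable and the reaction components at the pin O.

ΣM about O: T·sin31°·6.3 − 75·3.5 = 0 → T = 262.5/(6.3·0.515038) = 80.9002 ≈ 80.90 kN.
ΣF_x = 0: O_x − T·cos31° = 0 → O_x = 80.9002 × 0.857167 = 69.34 kN.
ΣF_y = 0: O_y + T·sin31° − 75 = 0 → O_y = 75 − 80.9002 × 0.515038 = 33.33 kN.

T = 80.90 kN, O_x = 69.34 kN, O_y = 33.33 kN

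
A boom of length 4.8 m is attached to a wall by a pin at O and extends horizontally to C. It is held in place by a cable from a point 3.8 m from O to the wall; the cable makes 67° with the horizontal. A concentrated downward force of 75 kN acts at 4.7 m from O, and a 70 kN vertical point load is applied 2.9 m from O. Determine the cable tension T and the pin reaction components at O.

ΣM about O: T·sin67°·3.8 − 75·4.7 − 70·2.9 = 0 → T = 555.5/(3.8·0.920505) = 158.809 ≈ 158.8 kN.
ΣF_x = 0: O_x − T·cos67° = 0 → O_x = 158.809 × 0.390731 = 62.05 kN.
ΣF_y = 0: O_y + T·sin67° − 75 − 70 = 0 → O_y = 145 − 158.809 × 0.920505 = -1.184 kN.

T = 158.8 kN, O_x = 62.05 kN, O_y = -1.184 kN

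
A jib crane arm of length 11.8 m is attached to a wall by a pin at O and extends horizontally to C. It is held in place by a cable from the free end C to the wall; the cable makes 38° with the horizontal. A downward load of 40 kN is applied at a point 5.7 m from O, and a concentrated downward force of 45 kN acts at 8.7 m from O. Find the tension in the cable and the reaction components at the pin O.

ΣM about O: T·sin38°·11.8 − 40·5.7 − 45·8.7 = 0 → T = 619.5/(11.8·0.615661) = 85.2742 ≈ 85.27 kN.
ΣF_x = 0: O_x − T·cos38° = 0 → O_x = 85.2742 × 0.788011 = 67.20 kN.
ΣF_y = 0: O_y + T·sin38° − 40 − 45 = 0 → O_y = 85 − 85.2742 × 0.615661 = 32.50 kN.

T = 85.27 kN, O_x = 67.20 kN, O_y = 32.50 kN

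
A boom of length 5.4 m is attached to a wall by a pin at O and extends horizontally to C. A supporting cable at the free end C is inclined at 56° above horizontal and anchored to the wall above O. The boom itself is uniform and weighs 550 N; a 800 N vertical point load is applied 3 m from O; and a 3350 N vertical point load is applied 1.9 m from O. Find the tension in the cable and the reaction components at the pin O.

T = 2290 N, O_x = 1280 N, O_y = 2802 N

ΣM about O: T·sin56°·5.4 − 550·2.7 − 800·3 − 3350·1.9 = 0 → T = 10250/(5.4·0.829038) = 2289.58 ≈ 2290 N.
ΣF_x = 0: O_x − T·cos56° = 0 → O_x = 2289.58 × 0.559193 = 1280 N.
ΣF_y = 0: O_y + T·sin56° − 550 − 800 − 3350 = 0 → O_y = 4700 − 2289.58 × 0.829038 = 2802 N.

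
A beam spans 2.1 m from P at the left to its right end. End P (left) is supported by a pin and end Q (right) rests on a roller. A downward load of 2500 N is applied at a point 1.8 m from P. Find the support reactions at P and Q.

P_x = 0, P_y = 357.1 N, Q_y = 2143 N

Moments about P: Q_y·2.1 − 2500·1.8 = 0 → Q_y = 4500/2.1 = 2142.86 ≈ 2143 N.
ΣF_y = 0: P_y + 2142.86 − 2500 = 0 → P_y = 357.1 N.
ΣF_x = 0: no horizontal applied forces, so P_x = 0.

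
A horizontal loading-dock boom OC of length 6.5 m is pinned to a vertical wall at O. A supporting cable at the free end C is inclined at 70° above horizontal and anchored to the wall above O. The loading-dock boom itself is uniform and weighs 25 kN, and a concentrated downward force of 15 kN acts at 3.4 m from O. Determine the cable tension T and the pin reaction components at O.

T = 21.65 kN, O_x = 7.405 kN, O_y = 19.65 kN

ΣM about O: T·sin70°·6.5 − 25·3.25 − 15·3.4 = 0 → T = 132.25/(6.5·0.939693) = 21.6519 ≈ 21.65 kN.
ΣF_x = 0: O_x − T·cos70° = 0 → O_x = 21.6519 × 0.34202 = 7.405 kN.
ΣF_y = 0: O_y + T·sin70° − 25 − 15 = 0 → O_y = 40 − 21.6519 × 0.939693 = 19.65 kN.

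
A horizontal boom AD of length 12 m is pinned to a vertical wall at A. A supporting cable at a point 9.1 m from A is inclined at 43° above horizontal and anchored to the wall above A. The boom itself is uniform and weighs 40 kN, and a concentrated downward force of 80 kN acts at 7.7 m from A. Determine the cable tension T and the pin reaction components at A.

T = 137.9 kN, A_x = 100.9 kN, A_y = 25.93 kN

ΣM about A: T·sin43°·9.1 − 40·6 − 80·7.7 = 0 → T = 856/(9.1·0.681998) = 137.927 ≈ 137.9 kN.
ΣF_x = 0: A_x − T·cos43° = 0 → A_x = 137.927 × 0.731354 = 100.9 kN.
ΣF_y = 0: A_y + T·sin43° − 40 − 80 = 0 → A_y = 120 − 137.927 × 0.681998 = 25.93 kN.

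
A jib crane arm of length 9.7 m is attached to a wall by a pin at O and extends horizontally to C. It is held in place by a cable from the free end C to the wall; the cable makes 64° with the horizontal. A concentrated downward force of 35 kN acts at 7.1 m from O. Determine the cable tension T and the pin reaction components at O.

ΣM about O: T·sin64°·9.7 − 35·7.1 = 0 → T = 248.5/(9.7·0.898794) = 28.5033 ≈ 28.50 kN.
ΣF_x = 0: O_x − T·cos64° = 0 → O_x = 28.5033 × 0.438371 = 12.50 kN.
ΣF_y = 0: O_y + T·sin64° − 35 = 0 → O_y = 35 − 28.5033 × 0.898794 = 9.381 kN.

T = 28.50 kN, O_x = 12.50 kN, O_y = 9.381 kN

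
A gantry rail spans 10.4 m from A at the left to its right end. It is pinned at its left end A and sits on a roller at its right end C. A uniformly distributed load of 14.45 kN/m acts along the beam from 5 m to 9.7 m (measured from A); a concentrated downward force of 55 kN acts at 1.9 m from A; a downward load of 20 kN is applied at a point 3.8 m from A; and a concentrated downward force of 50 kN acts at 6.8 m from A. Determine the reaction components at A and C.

A_x = 0, A_y = 94.87 kN, C_y = 98.05 kN

Resultant of the distributed load: 14.45 × 4.7 = 67.915 kN at 7.35 m from A.
Moments about A: C_y·10.4 − (14.45·4.7)·7.35 − 55·1.9 − 20·3.8 − 50·6.8 = 0 → C_y = 1019.67525/10.4 = 98.0457 ≈ 98.05 kN.
ΣF_y = 0: A_y + 98.0457 − 14.45·4.7 − 55 − 20 − 50 = 0 → A_y = 94.87 kN.
ΣF_x = 0: no horizontal applied forces, so A_x = 0.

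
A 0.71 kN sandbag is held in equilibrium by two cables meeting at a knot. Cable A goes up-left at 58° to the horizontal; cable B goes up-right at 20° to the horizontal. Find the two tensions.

ΣF_x = 0: −T_A·cos58° + T_B·cos20° = 0 → T_B = 0.563928·T_A.
ΣF_y = 0: T_A·sin58° + T_B·sin20° = 0.71.
Substitute: T_A·(0.848048 + 0.563928·0.34202) = 0.71 → T_A = 0.682087 ≈ 0.6821 kN.
Then T_B = 0.563928 × 0.682087 = 0.3846 kN.

T_A = 0.6821 kN, T_B = 0.3846 kN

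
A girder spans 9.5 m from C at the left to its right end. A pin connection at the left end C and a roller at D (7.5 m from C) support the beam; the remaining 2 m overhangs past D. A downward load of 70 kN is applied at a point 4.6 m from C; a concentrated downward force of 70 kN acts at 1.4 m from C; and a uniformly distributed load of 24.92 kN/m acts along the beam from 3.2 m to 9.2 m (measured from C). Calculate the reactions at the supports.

C_x = 0, C_y = 109.9 kN, D_y = 179.6 kN

Resultant of the distributed load: 24.92 × 6 = 149.52 kN at 6.2 m from C.
ΣM about C: D_y·7.5 − 70·4.6 − 70·1.4 − (24.92·6)·6.2 = 0 → D_y = 1347.024/7.5 = 179.603 ≈ 179.6 kN.
ΣF_y = 0: C_y + 179.603 − 70 − 70 − 24.92·6 = 0 → C_y = 109.9 kN.
ΣF_x = 0: no horizontal applied forces, so C_x = 0.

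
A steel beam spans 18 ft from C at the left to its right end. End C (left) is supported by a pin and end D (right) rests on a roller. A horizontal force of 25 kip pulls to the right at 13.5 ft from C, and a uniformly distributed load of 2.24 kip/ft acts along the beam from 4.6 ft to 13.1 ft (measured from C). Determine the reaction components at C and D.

Resultant of the distributed load: 2.24 × 8.5 = 19.04 kip at 8.85 ft from C.
Taking moments about C: D_y·18 − (2.24·8.5)·8.85 = 0 → D_y = 168.504/18 = 9.36133 ≈ 9.361 kip.
ΣF_y = 0: C_y + 9.36133 − 2.24·8.5 = 0 → C_y = 9.679 kip.
ΣF_x = 0: C_x + 25 = 0 → C_x = -25.00 kip.

C_x = -25.00 kip, C_y = 9.679 kip, D_y = 9.361 kip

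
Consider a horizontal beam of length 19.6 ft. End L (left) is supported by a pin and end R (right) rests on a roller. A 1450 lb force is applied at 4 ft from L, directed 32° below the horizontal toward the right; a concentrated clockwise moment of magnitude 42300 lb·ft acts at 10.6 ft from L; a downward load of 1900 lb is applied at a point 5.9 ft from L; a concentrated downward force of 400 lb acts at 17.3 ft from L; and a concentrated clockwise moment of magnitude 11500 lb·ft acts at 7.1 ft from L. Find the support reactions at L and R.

ΣM about L: R_y·19.6 − 1450·sin32°·4 − 42300 − 1900·5.9 − 400·17.3 − 11500 = 0 → R_y = 75003.5/19.6 = 3826.71 ≈ 3827 lb.
ΣF_y = 0: L_y + 3826.71 − 1450·sin32° − 1900 − 400 = 0 → L_y = -758.3 lb.
ΣF_x = 0: L_x + 1450·cos32° = 0 → L_x = -1230 lb.

L_x = -1230 lb, L_y = -758.3 lb, R_y = 3827 lb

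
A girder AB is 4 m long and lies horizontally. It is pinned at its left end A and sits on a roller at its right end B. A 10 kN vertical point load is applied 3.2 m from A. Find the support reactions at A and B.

A_x = 0, A_y = 2.000 kN, B_y = 8.000 kN

ΣM about A: B_y·4 − 10·3.2 = 0 → B_y = 32/4 = 8.000 kN.
ΣF_y = 0: A_y + 8 − 10 = 0 → A_y = 2.000 kN.
ΣF_x = 0: no horizontal applied forces, so A_x = 0.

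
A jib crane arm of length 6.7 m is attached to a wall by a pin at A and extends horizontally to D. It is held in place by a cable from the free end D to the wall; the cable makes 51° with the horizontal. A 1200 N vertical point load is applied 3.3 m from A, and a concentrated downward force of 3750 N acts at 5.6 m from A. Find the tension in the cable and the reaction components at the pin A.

ΣM about A: T·sin51°·6.7 − 1200·3.3 − 3750·5.6 = 0 → T = 24960/(6.7·0.777146) = 4793.66 ≈ 4794 N.
ΣF_x = 0: A_x − T·cos51° = 0 → A_x = 4793.66 × 0.62932 = 3017 N.
ΣF_y = 0: A_y + T·sin51° − 1200 − 3750 = 0 → A_y = 4950 − 4793.66 × 0.777146 = 1225 N.

T = 4794 N, A_x = 3017 N, A_y = 1225 N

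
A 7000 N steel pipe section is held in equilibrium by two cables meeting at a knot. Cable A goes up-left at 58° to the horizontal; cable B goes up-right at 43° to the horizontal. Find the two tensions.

ΣF_x = 0: −T_A·cos58° + T_B·cos43° = 0 → T_B = 0.724573·T_A.
ΣF_y = 0: T_A·sin58° + T_B·sin43° = 7000.
Substitute: T_A·(0.848048 + 0.724573·0.681998) = 7000 → T_A = 5215.3 ≈ 5215 N.
Then T_B = 0.724573 × 5215.3 = 3779 N.

T_A = 5215 N, T_B = 3779 N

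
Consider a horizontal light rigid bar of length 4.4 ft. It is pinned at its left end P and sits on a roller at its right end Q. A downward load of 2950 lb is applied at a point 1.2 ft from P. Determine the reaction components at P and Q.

P_x = 0, P_y = 2145 lb, Q_y = 804.5 lb

Taking moments about P: Q_y·4.4 − 2950·1.2 = 0 → Q_y = 3540/4.4 = 804.545 ≈ 804.5 lb.
ΣF_y = 0: P_y + 804.545 − 2950 = 0 → P_y = 2145 lb.
ΣF_x = 0: no horizontal applied forces, so P_x = 0.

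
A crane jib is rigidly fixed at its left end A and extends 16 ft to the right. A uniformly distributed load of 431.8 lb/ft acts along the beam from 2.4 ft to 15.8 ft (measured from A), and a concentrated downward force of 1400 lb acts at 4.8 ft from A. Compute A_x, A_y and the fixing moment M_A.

A_x = 0, A_y = 7186 lb, M_A = 59370 lb·ft

Resultant of the distributed load: 431.8 × 13.4 = 5786.12 lb at 9.1 ft from A.
ΣF_x = 0: A_x = 0.
ΣF_y = 0: A_y − 431.8·13.4 − 1400 = 0 → A_y = 7186 lb.
ΣM about A: M_A − (431.8·13.4)·9.1 − 1400·4.8 = 0 → M_A = 59370 lb·ft.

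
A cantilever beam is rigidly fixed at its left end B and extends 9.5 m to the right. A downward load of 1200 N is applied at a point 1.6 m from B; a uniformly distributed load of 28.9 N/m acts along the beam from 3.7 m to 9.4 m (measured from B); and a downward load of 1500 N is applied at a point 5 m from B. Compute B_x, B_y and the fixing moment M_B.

Resultant of the distributed load: 28.9 × 5.7 = 164.73 N at 6.55 m from B.
ΣF_x = 0: B_x = 0.
ΣF_y = 0: B_y − 1200 − 28.9·5.7 − 1500 = 0 → B_y = 2865 N.
ΣM about B: M_B − 1200·1.6 − (28.9·5.7)·6.55 − 1500·5 = 0 → M_B = 10500 N·m.

B_x = 0, B_y = 2865 N, M_B = 10500 N·m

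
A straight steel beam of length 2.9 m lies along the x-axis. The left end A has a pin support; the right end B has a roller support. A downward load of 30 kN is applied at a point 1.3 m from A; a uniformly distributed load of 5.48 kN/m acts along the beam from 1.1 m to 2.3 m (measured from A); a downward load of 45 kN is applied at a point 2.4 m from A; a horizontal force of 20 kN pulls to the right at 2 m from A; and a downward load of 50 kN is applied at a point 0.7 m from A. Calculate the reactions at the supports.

A_x = -20.00 kN, A_y = 64.96 kN, B_y = 66.61 kN

Resultant of the distributed load: 5.48 × 1.2 = 6.576 kN at 1.7 m from A.
Moments about A: B_y·2.9 − 30·1.3 − (5.48·1.2)·1.7 − 45·2.4 − 50·0.7 = 0 → B_y = 193.1792/2.9 = 66.6135 ≈ 66.61 kN.
ΣF_y = 0: A_y + 66.6135 − 30 − 5.48·1.2 − 45 − 50 = 0 → A_y = 64.96 kN.
ΣF_x = 0: A_x + 20 = 0 → A_x = -20.00 kN.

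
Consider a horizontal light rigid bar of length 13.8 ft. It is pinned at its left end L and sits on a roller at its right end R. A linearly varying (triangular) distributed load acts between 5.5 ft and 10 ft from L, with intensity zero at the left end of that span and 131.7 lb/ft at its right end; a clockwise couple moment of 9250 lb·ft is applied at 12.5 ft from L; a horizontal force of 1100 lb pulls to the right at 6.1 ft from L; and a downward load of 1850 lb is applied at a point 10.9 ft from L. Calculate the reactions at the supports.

L_x = -1100 lb, L_y = -167.7 lb, R_y = 2314 lb

Resultant of the triangular load: ½ × 131.7 × 4.5 = 296.325 lb, acting at 8.5 ft from L (one-third of the span from the peak).
ΣM about L: R_y·13.8 − (½·131.7·4.5)·8.5 − 9250 − 1850·10.9 = 0 → R_y = 31933.7625/13.8 = 2314.04 ≈ 2314 lb.
ΣF_y = 0: L_y + 2314.04 − ½·131.7·4.5 − 1850 = 0 → L_y = -167.7 lb.
ΣF_x = 0: L_x + 1100 = 0 → L_x = -1100 lb.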